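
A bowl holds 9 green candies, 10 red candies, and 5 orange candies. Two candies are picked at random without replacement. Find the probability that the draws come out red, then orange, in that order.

Each draw changes the counts, so multiply the conditional probabilities along the sequence:
P = 10/24 × 5/23 = 50/552 = 25/276.

25/276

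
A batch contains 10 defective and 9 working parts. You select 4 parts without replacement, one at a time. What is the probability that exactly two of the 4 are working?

135/323

One ordering (working drawn first) has probability 9/19 × 8/18 × 10/17 × 9/16 = 6480/93024 = 45/646.
There are C(4,2) = 6 such orderings, each equally likely, so P = 6 × 45/646 = 135/323.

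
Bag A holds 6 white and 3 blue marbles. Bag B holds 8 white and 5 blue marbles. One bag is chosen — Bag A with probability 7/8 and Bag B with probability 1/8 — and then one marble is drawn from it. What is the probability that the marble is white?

103/156

From Bag A: P(white) = 6/9.
From Bag B: P(white) = 8/13.
Total probability = (7/8)(6/9) + (1/8)(8/13) = 103/156.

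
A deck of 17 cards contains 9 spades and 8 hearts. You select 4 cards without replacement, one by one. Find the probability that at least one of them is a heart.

161/170

P(no hearts) = 9/17 × 8/16 × 7/15 × 6/14 = 3024/57120 = 9/170.
P(at least one) = 1 − 9/170 = 161/170.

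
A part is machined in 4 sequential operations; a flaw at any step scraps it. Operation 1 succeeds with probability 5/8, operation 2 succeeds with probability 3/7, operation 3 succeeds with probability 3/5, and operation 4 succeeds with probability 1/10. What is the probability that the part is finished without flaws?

Each stage is reached only if all earlier stages succeed, so
P = 5/8 × 3/7 × 3/5 × 1/10 = 45/2800 = 9/560.

9/560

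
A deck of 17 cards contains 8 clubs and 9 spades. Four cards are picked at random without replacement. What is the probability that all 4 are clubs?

1/34

P(all clubs) = 8/17 × 7/16 × 6/15 × 5/14 = 1680/57120 = 1/34.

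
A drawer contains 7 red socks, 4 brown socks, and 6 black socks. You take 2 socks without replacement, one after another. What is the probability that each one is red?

P = 7/17 × 6/16 = 42/272 = 21/136.

21/136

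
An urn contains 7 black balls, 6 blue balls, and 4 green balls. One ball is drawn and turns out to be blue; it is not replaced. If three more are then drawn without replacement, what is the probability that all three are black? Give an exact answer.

1/16

With the first ball removed, 7 black remain out of 16.
P = 7/16 × 6/15 × 5/14 = 210/3360 = 1/16.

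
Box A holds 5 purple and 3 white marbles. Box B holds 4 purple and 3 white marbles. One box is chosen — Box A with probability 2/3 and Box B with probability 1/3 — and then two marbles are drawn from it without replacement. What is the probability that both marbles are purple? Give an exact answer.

From Box A: P(both purple) = (5/8)(4/7) = 5/14.
From Box B: P(both purple) = (4/7)(3/6) = 2/7.
Total probability = (2/3)(5/14) + (1/3)(2/7) = 1/3.

1/3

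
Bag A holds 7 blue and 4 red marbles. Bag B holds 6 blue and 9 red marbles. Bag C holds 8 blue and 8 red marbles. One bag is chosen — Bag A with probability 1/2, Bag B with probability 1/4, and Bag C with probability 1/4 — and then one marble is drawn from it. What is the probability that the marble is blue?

From Bag A: P(blue) = 7/11.
From Bag B: P(blue) = 6/15.
From Bag C: P(blue) = 8/16.
Total probability = (1/2)(7/11) + (1/4)(6/15) + (1/4)(8/16) = 239/440.

239/440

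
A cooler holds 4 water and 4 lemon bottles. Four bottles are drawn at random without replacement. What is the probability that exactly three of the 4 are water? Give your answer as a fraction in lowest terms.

8/35

One ordering (water drawn first) has probability 4/8 × 3/7 × 2/6 × 4/5 = 96/1680 = 2/35.
There are C(4,3) = 4 such orderings, each equally likely, so P = 4 × 2/35 = 8/35.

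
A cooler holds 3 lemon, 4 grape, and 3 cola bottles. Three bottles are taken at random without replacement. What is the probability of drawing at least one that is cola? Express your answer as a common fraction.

P(no cola) = 7/10 × 6/9 × 5/8 = 210/720 = 7/24.
P(at least one) = 1 − 7/24 = 17/24.

17/24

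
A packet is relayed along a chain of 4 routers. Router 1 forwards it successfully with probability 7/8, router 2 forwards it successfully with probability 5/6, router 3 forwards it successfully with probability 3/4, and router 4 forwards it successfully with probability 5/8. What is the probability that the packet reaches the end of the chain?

Multiplying along the chain,
P = 7/8 × 5/6 × 3/4 × 5/8 = 525/1536 = 175/512.

175/512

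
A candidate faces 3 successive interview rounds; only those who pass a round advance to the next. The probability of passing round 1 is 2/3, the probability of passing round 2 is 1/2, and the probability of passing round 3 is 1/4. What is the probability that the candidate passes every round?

Each stage is reached only if all earlier stages succeed, so
P = 2/3 × 1/2 × 1/4 = 2/24 = 1/12.

1/12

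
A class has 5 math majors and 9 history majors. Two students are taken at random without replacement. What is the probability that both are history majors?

P = 9/14 × 8/13 = 72/182 = 36/91.

36/91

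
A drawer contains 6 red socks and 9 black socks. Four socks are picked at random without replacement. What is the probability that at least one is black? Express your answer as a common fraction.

P(no black) = 6/15 × 5/14 × 4/13 × 3/12 = 360/32760 = 1/91.
P(at least one) = 1 − 1/91 = 90/91.

90/91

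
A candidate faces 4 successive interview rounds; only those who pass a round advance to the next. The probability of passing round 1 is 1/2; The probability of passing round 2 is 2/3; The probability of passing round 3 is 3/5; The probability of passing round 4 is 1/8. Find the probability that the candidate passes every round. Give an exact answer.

The events are sequential, so multiply the conditional probabilities:
P = 1/2 × 2/3 × 3/5 × 1/8 = 6/240 = 1/40.

1/40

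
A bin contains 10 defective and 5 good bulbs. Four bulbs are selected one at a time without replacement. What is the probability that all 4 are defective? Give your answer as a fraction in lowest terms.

2/13

P(every draw is defective) = 10/15 × 9/14 × 8/13 × 7/12 = 5040/32760 = 2/13.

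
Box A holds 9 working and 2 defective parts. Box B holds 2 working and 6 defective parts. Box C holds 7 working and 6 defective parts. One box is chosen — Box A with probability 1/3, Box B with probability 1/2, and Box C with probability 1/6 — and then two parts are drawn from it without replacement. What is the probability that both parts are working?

From Box A: P(both working) = (9/11)(8/10) = 36/55.
From Box B: P(both working) = (2/8)(1/7) = 1/28.
From Box C: P(both working) = (7/13)(6/12) = 7/26.
Total probability = (1/3)(36/55) + (1/2)(1/28) + (1/6)(7/26) = 33743/120120.

33743/120120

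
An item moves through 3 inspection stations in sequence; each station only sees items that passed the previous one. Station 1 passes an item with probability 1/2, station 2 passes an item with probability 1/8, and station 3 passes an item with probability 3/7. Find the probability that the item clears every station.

3/112

The events are sequential, so multiply the conditional probabilities:
P = 1/2 × 1/8 × 3/7 = 3/112.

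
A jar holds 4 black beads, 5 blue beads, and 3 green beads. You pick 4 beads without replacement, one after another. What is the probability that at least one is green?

P(no green) = 9/12 × 8/11 × 7/10 × 6/9 = 3024/11880 = 14/55.
P(at least one) = 1 − 14/55 = 41/55.

41/55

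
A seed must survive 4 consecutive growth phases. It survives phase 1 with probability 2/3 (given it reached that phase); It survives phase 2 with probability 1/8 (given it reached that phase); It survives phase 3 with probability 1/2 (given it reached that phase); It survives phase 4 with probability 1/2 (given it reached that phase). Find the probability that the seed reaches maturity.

1/48

Each stage is reached only if all earlier stages succeed, so
P = 2/3 × 1/8 × 1/2 × 1/2 = 2/96 = 1/48.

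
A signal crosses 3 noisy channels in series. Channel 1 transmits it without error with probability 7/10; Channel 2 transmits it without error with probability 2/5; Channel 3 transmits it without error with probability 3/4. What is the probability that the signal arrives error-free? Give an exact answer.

Each stage is reached only if all earlier stages succeed, so
P = 7/10 × 2/5 × 3/4 = 42/200 = 21/100.

21/100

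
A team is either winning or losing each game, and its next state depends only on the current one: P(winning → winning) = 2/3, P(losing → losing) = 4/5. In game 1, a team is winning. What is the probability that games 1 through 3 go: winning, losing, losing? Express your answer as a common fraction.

Game 1 is given. For each transition, use the conditional probability from the current state:
P(losing | winning) = 1/3; P(losing | losing) = 4/5.
P = 1/3 × 4/5 = 4/15.

4/15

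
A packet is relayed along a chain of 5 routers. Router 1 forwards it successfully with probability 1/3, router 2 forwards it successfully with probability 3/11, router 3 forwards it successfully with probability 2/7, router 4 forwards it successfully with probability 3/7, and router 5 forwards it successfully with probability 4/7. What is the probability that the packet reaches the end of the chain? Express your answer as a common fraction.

24/3773

Multiplying along the chain,
P = 1/3 × 3/11 × 2/7 × 3/7 × 4/7 = 72/11319 = 24/3773.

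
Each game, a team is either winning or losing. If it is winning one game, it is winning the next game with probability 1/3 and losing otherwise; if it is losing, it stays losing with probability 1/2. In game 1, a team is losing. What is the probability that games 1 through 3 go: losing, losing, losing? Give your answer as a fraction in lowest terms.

1/4

Game 1 is given. For each transition, use the conditional probability from the current state:
P(losing | losing) = 1/2; P(losing | losing) = 1/2.
P = 1/2 × 1/2 = 1/4.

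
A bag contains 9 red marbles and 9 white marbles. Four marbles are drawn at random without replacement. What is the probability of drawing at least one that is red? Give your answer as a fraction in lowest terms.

163/170

P(no red) = 9/18 × 8/17 × 7/16 × 6/15 = 3024/73440 = 7/170.
P(at least one) = 1 − 7/170 = 163/170.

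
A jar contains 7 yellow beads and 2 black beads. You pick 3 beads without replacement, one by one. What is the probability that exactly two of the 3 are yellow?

1/2

One ordering (yellow drawn first) has probability 7/9 × 6/8 × 2/7 = 84/504 = 1/6.
There are C(3,2) = 3 such orderings, each equally likely, so P = 3 × 1/6 = 1/2.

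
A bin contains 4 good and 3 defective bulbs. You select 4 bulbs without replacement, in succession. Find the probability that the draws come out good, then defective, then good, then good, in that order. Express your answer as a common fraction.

Multiply the probability of each draw given the previous ones:
P = 4/7 × 3/6 × 3/5 × 2/4 = 72/840 = 3/35.

3/35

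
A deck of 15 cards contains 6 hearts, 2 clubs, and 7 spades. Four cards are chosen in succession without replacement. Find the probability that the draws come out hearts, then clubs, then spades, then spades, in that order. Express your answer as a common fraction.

1/65

Chain rule:
P = 6/15 × 2/14 × 7/13 × 6/12 = 504/32760 = 1/65.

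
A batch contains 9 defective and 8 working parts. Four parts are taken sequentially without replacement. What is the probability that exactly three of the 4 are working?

18/85

One ordering (working drawn first) has probability 8/17 × 7/16 × 6/15 × 9/14 = 3024/57120 = 9/170.
There are C(4,3) = 4 such orderings, each equally likely, so P = 4 × 9/170 = 18/85.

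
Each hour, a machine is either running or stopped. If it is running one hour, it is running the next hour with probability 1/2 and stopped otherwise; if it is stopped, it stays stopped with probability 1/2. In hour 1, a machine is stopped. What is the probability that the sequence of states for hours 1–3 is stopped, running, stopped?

1/4

Hour 1 is given. For each transition, use the conditional probability from the current state:
P(running | stopped) = 1/2; P(stopped | running) = 1/2.
P = 1/2 × 1/2 = 1/4.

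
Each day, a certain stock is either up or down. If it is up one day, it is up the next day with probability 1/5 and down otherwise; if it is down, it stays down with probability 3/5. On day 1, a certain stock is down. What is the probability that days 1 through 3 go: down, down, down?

9/25

Day 1 is given. For each transition, use the conditional probability from the current state:
P(down | down) = 3/5; P(down | down) = 3/5.
P = 3/5 × 3/5 = 9/25.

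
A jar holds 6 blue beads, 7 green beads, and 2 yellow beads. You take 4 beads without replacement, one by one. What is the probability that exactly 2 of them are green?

28/65

One ordering (green drawn first) has probability 7/15 × 6/14 × 8/13 × 7/12 = 2352/32760 = 14/195.
There are C(4,2) = 6 such orderings, each equally likely, so P = 6 × 14/195 = 28/65.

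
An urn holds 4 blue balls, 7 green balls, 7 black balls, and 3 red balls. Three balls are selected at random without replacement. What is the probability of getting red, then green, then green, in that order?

3/190

Multiply the probability of each draw given the previous ones:
P = 3/21 × 7/20 × 6/19 = 126/7980 = 3/190.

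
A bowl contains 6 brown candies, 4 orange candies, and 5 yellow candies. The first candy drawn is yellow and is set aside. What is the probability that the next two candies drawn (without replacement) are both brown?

15/91

With the first candy removed, 6 brown remain out of 14.
P = 6/14 × 5/13 = 30/182 = 15/91.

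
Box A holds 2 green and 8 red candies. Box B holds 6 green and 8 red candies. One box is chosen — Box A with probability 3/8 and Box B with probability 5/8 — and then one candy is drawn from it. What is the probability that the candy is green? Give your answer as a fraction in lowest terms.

12/35

From Box A: P(green) = 2/10.
From Box B: P(green) = 6/14.
Total probability = (3/8)(2/10) + (5/8)(6/14) = 12/35.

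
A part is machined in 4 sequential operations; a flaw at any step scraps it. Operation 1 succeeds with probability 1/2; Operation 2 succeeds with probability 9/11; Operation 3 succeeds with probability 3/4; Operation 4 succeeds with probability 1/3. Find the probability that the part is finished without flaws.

Multiplying along the chain,
P = 1/2 × 9/11 × 3/4 × 1/3 = 27/264 = 9/88.

9/88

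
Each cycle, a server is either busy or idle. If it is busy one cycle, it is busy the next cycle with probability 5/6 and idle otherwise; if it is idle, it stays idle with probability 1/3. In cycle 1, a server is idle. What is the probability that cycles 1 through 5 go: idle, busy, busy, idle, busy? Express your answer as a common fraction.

Cycle 1 is given. For each transition, use the conditional probability from the current state:
P(busy | idle) = 2/3; P(busy | busy) = 5/6; P(idle | busy) = 1/6; P(busy | idle) = 2/3.
P = 2/3 × 5/6 × 1/6 × 2/3 = 20/324 = 5/81.

5/81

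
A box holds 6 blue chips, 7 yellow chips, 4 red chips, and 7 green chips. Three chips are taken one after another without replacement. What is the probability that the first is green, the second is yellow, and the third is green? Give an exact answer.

49/2024

Chain rule:
P = 7/24 × 7/23 × 6/22 = 294/12144 = 49/2024.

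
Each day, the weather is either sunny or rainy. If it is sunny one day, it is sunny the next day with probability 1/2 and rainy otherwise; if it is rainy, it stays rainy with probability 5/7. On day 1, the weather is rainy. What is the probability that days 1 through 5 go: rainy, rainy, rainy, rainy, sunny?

Day 1 is given. For each transition, use the conditional probability from the current state:
P(rainy | rainy) = 5/7; P(rainy | rainy) = 5/7; P(rainy | rainy) = 5/7; P(sunny | rainy) = 2/7.
P = 5/7 × 5/7 × 5/7 × 2/7 = 250/2401.

250/2401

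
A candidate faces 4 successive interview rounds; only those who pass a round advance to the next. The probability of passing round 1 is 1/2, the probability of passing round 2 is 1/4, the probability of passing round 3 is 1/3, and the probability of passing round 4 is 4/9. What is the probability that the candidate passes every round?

Multiplying along the chain,
P = 1/2 × 1/4 × 1/3 × 4/9 = 4/216 = 1/54.

1/54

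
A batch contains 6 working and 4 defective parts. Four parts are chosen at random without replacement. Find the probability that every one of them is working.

1/14

P(every draw is working) = 6/10 × 5/9 × 4/8 × 3/7 = 360/5040 = 1/14.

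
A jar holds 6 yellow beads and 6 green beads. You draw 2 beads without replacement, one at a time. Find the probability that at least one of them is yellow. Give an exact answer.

17/22

P(no yellow) = 6/12 × 5/11 = 30/132 = 5/22.
P(at least one) = 1 − 5/22 = 17/22.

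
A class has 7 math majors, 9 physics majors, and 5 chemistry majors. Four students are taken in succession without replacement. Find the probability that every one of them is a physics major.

2/95

P(all physics majors) = 9/21 × 8/20 × 7/19 × 6/18 = 3024/143640 = 2/95.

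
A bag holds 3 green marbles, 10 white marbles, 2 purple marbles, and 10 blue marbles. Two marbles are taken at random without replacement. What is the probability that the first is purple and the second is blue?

1/30

Chain rule:
P = 2/25 × 10/24 = 20/600 = 1/30.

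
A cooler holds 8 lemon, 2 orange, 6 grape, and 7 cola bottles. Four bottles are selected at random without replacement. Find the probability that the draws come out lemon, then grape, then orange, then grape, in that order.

Multiply the probability of each draw given the previous ones:
P = 8/23 × 6/22 × 2/21 × 5/20 = 480/212520 = 4/1771.

4/1771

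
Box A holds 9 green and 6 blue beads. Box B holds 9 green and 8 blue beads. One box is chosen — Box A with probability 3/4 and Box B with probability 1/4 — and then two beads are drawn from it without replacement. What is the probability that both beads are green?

1539/4760

From Box A: P(both green) = (9/15)(8/14) = 12/35.
From Box B: P(both green) = (9/17)(8/16) = 9/34.
Total probability = (3/4)(12/35) + (1/4)(9/34) = 1539/4760.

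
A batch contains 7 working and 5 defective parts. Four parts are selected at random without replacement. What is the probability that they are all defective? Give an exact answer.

1/99

P(every draw is defective) = 5/12 × 4/11 × 3/10 × 2/9 = 120/11880 = 1/99.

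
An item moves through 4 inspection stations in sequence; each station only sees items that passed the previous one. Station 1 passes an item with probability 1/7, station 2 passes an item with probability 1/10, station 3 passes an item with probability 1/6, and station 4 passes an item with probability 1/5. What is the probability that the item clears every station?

1/2100

The events are sequential, so multiply the conditional probabilities:
P = 1/7 × 1/10 × 1/6 × 1/5 = 1/2100.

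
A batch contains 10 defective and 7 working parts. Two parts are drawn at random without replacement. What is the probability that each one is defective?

45/136

P = 10/17 × 9/16 = 90/272 = 45/136.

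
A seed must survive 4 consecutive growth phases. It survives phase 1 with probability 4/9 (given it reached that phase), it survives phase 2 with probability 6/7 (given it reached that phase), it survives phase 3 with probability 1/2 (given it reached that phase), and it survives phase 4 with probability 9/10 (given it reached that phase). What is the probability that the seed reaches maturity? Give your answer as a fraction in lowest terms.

Each stage is reached only if all earlier stages succeed, so
P = 4/9 × 6/7 × 1/2 × 9/10 = 216/1260 = 6/35.

6/35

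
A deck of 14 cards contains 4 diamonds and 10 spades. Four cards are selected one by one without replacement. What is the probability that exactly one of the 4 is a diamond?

480/1001

One ordering (a diamond drawn first) has probability 4/14 × 10/13 × 9/12 × 8/11 = 2880/24024 = 120/1001.
There are C(4,1) = 4 such orderings, each equally likely, so P = 4 × 120/1001 = 480/1001.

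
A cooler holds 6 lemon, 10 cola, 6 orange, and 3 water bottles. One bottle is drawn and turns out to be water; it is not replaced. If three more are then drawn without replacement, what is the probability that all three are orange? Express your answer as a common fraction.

5/506

With the first bottle removed, 6 orange remain out of 24.
P = 6/24 × 5/23 × 4/22 = 120/12144 = 5/506.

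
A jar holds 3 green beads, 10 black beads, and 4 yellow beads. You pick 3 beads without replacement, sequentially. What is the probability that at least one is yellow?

P(no yellow) = 13/17 × 12/16 × 11/15 = 1716/4080 = 143/340.
P(at least one) = 1 − 143/340 = 197/340.

197/340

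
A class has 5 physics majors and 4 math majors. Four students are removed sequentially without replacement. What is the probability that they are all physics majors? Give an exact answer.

5/126

P(every draw is a physics major) = 5/9 × 4/8 × 3/7 × 2/6 = 120/3024 = 5/126.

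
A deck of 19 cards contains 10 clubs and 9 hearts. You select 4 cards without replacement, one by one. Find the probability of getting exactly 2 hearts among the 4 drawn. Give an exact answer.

135/323

One ordering (hearts drawn first) has probability 9/19 × 8/18 × 10/17 × 9/16 = 6480/93024 = 45/646.
There are C(4,2) = 6 such orderings, each equally likely, so P = 6 × 45/646 = 135/323.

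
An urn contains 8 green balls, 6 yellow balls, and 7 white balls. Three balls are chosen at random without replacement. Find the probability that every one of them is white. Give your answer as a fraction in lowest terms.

1/38

P(every draw is white) = 7/21 × 6/20 × 5/19 = 210/7980 = 1/38.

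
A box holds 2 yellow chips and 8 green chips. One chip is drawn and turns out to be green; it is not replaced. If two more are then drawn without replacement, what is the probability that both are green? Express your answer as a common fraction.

7/12

With the first chip removed, 7 green remain out of 9.
P = 7/9 × 6/8 = 42/72 = 7/12.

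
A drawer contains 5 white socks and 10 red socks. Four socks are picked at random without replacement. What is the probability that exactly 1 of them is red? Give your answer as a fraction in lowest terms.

One ordering (red drawn first) has probability 10/15 × 5/14 × 4/13 × 3/12 = 600/32760 = 5/273.
There are C(4,1) = 4 such orderings, each equally likely, so P = 4 × 5/273 = 20/273.

20/273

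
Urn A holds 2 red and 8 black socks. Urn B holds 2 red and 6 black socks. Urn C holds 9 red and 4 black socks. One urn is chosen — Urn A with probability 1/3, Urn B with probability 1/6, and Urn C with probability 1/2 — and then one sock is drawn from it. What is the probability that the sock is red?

From Urn A: P(red) = 2/10.
From Urn B: P(red) = 2/8.
From Urn C: P(red) = 9/13.
Total probability = (1/3)(2/10) + (1/6)(2/8) + (1/2)(9/13) = 709/1560.

709/1560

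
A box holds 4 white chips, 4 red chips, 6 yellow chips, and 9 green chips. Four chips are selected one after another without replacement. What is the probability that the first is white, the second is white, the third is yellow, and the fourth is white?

Multiply the probability of each draw given the previous ones:
P = 4/23 × 3/22 × 6/21 × 2/20 = 144/212520 = 6/8855.

6/8855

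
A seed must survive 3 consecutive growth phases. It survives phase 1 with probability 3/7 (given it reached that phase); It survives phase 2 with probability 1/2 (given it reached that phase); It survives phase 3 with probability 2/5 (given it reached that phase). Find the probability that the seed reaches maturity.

Multiplying along the chain,
P = 3/7 × 1/2 × 2/5 = 6/70 = 3/35.

3/35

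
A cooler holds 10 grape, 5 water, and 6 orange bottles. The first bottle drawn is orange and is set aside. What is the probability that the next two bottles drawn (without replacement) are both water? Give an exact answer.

1/19

With the first bottle removed, 5 water remain out of 20.
P = 5/20 × 4/19 = 20/380 = 1/19.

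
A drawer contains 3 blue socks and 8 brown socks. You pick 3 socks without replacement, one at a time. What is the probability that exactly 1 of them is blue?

One ordering (blue drawn first) has probability 3/11 × 8/10 × 7/9 = 168/990 = 28/165.
There are C(3,1) = 3 such orderings, each equally likely, so P = 3 × 28/165 = 28/55.

28/55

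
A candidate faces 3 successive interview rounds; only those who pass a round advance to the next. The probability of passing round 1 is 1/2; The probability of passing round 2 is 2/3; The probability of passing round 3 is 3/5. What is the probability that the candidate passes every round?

1/5

Multiplying along the chain,
P = 1/2 × 2/3 × 3/5 = 6/30 = 1/5.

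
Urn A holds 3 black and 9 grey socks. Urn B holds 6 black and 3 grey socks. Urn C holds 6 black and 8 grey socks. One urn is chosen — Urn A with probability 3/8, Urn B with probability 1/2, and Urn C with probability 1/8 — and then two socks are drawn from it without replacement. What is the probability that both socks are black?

From Urn A: P(both black) = (3/12)(2/11) = 1/22.
From Urn B: P(both black) = (6/9)(5/8) = 5/12.
From Urn C: P(both black) = (6/14)(5/13) = 15/91.
Total probability = (3/8)(1/22) + (1/2)(5/12) + (1/8)(15/91) = 11819/48048.

11819/48048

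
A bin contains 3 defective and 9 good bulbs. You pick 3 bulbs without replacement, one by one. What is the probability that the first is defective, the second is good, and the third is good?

9/55

Multiply the probability of each draw given the previous ones:
P = 3/12 × 9/11 × 8/10 = 216/1320 = 9/55.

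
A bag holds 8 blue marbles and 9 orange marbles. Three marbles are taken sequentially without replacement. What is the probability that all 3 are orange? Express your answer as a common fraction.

21/170

P = 9/17 × 8/16 × 7/15 = 504/4080 = 21/170.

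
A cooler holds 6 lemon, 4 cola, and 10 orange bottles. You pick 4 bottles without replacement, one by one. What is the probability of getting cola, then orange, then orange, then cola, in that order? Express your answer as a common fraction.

3/323

Chain rule:
P = 4/20 × 10/19 × 9/18 × 3/17 = 1080/116280 = 3/323.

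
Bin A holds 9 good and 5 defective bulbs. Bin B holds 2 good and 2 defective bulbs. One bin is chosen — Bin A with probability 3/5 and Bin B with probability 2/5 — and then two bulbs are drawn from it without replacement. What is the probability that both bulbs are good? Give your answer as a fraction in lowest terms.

83/273

From Bin A: P(both good) = (9/14)(8/13) = 36/91.
From Bin B: P(both good) = (2/4)(1/3) = 1/6.
Total probability = (3/5)(36/91) + (2/5)(1/6) = 83/273.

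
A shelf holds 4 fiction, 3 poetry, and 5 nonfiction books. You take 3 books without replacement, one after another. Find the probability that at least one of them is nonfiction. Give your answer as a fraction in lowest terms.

37/44

P(no nonfiction) = 7/12 × 6/11 × 5/10 = 210/1320 = 7/44.
P(at least one) = 1 − 7/44 = 37/44.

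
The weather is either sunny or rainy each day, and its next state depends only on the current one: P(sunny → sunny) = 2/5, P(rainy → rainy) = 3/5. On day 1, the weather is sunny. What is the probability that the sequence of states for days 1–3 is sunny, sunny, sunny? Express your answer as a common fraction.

4/25

Day 1 is given. For each transition, use the conditional probability from the current state:
P(sunny | sunny) = 2/5; P(sunny | sunny) = 2/5.
P = 2/5 × 2/5 = 4/25.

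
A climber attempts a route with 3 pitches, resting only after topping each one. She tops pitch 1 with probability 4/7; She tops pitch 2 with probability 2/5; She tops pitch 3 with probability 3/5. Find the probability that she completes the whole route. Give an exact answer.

The events are sequential, so multiply the conditional probabilities:
P = 4/7 × 2/5 × 3/5 = 24/175.

24/175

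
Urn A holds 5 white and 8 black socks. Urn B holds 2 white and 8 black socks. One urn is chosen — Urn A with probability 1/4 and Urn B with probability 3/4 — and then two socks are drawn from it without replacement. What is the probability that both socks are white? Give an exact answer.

From Urn A: P(both white) = (5/13)(4/12) = 5/39.
From Urn B: P(both white) = (2/10)(1/9) = 1/45.
Total probability = (1/4)(5/39) + (3/4)(1/45) = 19/390.

19/390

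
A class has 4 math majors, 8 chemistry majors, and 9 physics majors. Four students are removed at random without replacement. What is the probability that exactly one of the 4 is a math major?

544/1197

One ordering (a math major drawn first) has probability 4/21 × 17/20 × 16/19 × 15/18 = 16320/143640 = 136/1197.
There are C(4,1) = 4 such orderings, each equally likely, so P = 4 × 136/1197 = 544/1197.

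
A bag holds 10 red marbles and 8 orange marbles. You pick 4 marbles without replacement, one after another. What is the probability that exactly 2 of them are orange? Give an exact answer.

7/17

One ordering (orange drawn first) has probability 8/18 × 7/17 × 10/16 × 9/15 = 5040/73440 = 7/102.
There are C(4,2) = 6 such orderings, each equally likely, so P = 6 × 7/102 = 7/17.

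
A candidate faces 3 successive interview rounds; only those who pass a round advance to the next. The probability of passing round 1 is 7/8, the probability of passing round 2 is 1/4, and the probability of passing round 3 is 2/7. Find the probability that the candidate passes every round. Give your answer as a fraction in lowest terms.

Multiplying along the chain,
P = 7/8 × 1/4 × 2/7 = 14/224 = 1/16.

1/16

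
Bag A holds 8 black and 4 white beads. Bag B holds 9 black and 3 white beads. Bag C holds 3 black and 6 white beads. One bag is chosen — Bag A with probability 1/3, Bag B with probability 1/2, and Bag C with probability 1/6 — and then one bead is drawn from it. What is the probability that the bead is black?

From Bag A: P(black) = 8/12.
From Bag B: P(black) = 9/12.
From Bag C: P(black) = 3/9.
Total probability = (1/3)(8/12) + (1/2)(9/12) + (1/6)(3/9) = 47/72.

47/72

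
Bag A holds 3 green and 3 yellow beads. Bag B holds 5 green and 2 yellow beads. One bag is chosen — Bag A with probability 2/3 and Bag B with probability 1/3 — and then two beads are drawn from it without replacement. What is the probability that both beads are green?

92/315

From Bag A: P(both green) = (3/6)(2/5) = 1/5.
From Bag B: P(both green) = (5/7)(4/6) = 10/21.
Total probability = (2/3)(1/5) + (1/3)(10/21) = 92/315.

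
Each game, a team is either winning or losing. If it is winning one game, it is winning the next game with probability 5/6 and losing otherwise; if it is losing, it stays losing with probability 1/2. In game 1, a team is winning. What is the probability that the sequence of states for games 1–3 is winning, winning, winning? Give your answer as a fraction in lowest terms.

25/36

Game 1 is given. For each transition, use the conditional probability from the current state:
P(winning | winning) = 5/6; P(winning | winning) = 5/6.
P = 5/6 × 5/6 = 25/36.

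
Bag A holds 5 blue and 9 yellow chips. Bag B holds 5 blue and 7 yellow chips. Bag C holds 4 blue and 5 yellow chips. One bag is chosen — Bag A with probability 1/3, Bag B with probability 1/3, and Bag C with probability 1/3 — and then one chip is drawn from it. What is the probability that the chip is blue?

From Bag A: P(blue) = 5/14.
From Bag B: P(blue) = 5/12.
From Bag C: P(blue) = 4/9.
Total probability = (1/3)(5/14) + (1/3)(5/12) + (1/3)(4/9) = 307/756.

307/756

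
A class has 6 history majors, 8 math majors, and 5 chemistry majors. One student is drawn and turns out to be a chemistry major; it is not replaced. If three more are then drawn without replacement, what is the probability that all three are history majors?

5/204

After the first draw, 6 of the remaining 18 students are history majors.
P = 6/18 × 5/17 × 4/16 = 120/4896 = 5/204.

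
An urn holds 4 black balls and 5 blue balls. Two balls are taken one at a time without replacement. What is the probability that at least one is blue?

5/6

P(no blue) = 4/9 × 3/8 = 12/72 = 1/6.
P(at least one) = 1 − 1/6 = 5/6.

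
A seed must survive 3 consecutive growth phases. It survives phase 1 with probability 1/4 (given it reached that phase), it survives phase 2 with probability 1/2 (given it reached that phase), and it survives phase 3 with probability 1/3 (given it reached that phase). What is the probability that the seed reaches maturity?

1/24

Each stage is reached only if all earlier stages succeed, so
P = 1/4 × 1/2 × 1/3 = 1/24.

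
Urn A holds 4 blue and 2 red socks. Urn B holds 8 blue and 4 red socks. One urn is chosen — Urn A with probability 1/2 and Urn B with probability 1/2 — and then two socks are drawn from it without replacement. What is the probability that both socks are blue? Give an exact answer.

From Urn A: P(both blue) = (4/6)(3/5) = 2/5.
From Urn B: P(both blue) = (8/12)(7/11) = 14/33.
Total probability = (1/2)(2/5) + (1/2)(14/33) = 68/165.

68/165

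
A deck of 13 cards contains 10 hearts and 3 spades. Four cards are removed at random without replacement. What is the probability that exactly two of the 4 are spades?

27/143

One ordering (spades drawn first) has probability 3/13 × 2/12 × 10/11 × 9/10 = 540/17160 = 9/286.
There are C(4,2) = 6 such orderings, each equally likely, so P = 6 × 9/286 = 27/143.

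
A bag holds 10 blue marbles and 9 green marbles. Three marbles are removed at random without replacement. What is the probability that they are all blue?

40/323

P = 10/19 × 9/18 × 8/17 = 720/5814 = 40/323.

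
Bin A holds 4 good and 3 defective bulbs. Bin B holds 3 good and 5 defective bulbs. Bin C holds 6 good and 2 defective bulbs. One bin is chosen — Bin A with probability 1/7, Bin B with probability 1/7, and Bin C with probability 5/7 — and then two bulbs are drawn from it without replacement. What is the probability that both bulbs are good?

From Bin A: P(both good) = (4/7)(3/6) = 2/7.
From Bin B: P(both good) = (3/8)(2/7) = 3/28.
From Bin C: P(both good) = (6/8)(5/7) = 15/28.
Total probability = (1/7)(2/7) + (1/7)(3/28) + (5/7)(15/28) = 43/98.

43/98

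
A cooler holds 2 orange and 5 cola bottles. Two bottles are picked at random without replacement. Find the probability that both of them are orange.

1/21

P = 2/7 × 1/6 = 2/42 = 1/21.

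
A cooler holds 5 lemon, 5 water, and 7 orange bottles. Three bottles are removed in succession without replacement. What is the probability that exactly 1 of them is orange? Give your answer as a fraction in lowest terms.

63/136

One ordering (orange drawn first) has probability 7/17 × 10/16 × 9/15 = 630/4080 = 21/136.
There are C(3,1) = 3 such orderings, each equally likely, so P = 3 × 21/136 = 63/136.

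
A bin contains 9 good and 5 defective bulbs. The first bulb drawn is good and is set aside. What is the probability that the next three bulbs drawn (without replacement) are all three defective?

After the first draw, 5 of the remaining 13 bulbs are defective.
P = 5/13 × 4/12 × 3/11 = 60/1716 = 5/143.

5/143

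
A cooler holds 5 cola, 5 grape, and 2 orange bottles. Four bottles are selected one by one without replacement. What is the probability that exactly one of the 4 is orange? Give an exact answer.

One ordering (orange drawn first) has probability 2/12 × 10/11 × 9/10 × 8/9 = 1440/11880 = 4/33.
There are C(4,1) = 4 such orderings, each equally likely, so P = 4 × 4/33 = 16/33.

16/33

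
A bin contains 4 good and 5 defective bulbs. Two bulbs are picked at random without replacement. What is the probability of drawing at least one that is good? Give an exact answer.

P(no good) = 5/9 × 4/8 = 20/72 = 5/18.
P(at least one) = 1 − 5/18 = 13/18.

13/18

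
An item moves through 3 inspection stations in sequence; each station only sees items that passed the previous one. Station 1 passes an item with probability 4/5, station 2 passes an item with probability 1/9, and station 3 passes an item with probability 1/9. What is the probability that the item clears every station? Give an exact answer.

Multiplying along the chain,
P = 4/5 × 1/9 × 1/9 = 4/405.

4/405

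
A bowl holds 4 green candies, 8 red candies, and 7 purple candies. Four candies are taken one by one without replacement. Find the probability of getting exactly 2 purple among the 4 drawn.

231/646

One ordering (purple drawn first) has probability 7/19 × 6/18 × 12/17 × 11/16 = 5544/93024 = 77/1292.
There are C(4,2) = 6 such orderings, each equally likely, so P = 6 × 77/1292 = 231/646.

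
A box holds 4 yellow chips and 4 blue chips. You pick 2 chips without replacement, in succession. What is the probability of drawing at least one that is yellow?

P(no yellow) = 4/8 × 3/7 = 12/56 = 3/14.
P(at least one) = 1 − 3/14 = 11/14.

11/14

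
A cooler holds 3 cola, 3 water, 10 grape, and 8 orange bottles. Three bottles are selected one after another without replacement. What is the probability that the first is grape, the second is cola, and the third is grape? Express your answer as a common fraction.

Each draw changes the counts, so multiply the conditional probabilities along the sequence:
P = 10/24 × 3/23 × 9/22 = 270/12144 = 45/2024.

45/2024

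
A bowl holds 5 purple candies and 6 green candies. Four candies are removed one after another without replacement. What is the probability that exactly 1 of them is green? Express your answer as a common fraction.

One ordering (green drawn first) has probability 6/11 × 5/10 × 4/9 × 3/8 = 360/7920 = 1/22.
There are C(4,1) = 4 such orderings, each equally likely, so P = 4 × 1/22 = 2/11.

2/11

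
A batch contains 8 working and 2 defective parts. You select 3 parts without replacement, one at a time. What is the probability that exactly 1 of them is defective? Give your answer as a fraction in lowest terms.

One ordering (defective drawn first) has probability 2/10 × 8/9 × 7/8 = 112/720 = 7/45.
There are C(3,1) = 3 such orderings, each equally likely, so P = 3 × 7/45 = 7/15.

7/15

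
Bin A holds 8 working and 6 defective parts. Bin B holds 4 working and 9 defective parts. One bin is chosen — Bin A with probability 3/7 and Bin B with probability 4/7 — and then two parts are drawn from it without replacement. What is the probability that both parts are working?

16/91

From Bin A: P(both working) = (8/14)(7/13) = 4/13.
From Bin B: P(both working) = (4/13)(3/12) = 1/13.
Total probability = (3/7)(4/13) + (4/7)(1/13) = 16/91.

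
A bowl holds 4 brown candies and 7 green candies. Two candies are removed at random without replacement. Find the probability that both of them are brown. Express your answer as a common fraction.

6/55

P(every draw is brown) = 4/11 × 3/10 = 12/110 = 6/55.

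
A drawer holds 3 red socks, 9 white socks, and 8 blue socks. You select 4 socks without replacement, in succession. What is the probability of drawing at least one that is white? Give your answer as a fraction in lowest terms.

P(no white) = 11/20 × 10/19 × 9/18 × 8/17 = 7920/116280 = 22/323.
P(at least one) = 1 − 22/323 = 301/323.

301/323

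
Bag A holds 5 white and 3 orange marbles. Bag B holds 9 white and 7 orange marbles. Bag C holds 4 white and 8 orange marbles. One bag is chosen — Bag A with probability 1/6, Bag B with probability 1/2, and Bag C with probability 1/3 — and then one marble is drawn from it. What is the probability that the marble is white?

143/288

From Bag A: P(white) = 5/8.
From Bag B: P(white) = 9/16.
From Bag C: P(white) = 4/12.
Total probability = (1/6)(5/8) + (1/2)(9/16) + (1/3)(4/12) = 143/288.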